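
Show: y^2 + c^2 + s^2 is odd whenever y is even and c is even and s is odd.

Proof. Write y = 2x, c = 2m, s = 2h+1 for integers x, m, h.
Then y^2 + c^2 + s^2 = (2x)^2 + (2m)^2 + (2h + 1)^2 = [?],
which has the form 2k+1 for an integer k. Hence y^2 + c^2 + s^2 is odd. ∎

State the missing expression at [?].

(2x)^2 + (2m)^2 + (2h + 1)^2 = 4h^2 + 4h + 4m^2 + 4x^2 + 1
= 2(2h^2 + 2h + 2m^2 + 2x^2) + 1.
Since 2h^2 + 2h + 2m^2 + 2x^2 is an integer, the sum of squares is of the form 2k+1 for an integer k.

2(2h^2 + 2h + 2m^2 + 2x^2) + 1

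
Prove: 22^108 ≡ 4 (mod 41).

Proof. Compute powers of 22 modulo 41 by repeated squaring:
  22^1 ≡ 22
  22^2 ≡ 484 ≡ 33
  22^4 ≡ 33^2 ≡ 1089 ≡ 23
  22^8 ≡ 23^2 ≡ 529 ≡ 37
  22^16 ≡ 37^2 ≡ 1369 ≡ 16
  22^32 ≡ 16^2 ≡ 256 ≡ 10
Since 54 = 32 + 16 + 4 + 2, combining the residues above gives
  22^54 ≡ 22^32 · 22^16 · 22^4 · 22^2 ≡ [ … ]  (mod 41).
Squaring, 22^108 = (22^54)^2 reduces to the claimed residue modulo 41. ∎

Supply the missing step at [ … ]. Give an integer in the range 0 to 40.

Multiply the listed residues: 10 · 16 · 23 · 33 = 160 → 3680 → 121440.
Reducing modulo 41: 121440 = 2961·41 + 39, so 22^54 ≡ 39.

39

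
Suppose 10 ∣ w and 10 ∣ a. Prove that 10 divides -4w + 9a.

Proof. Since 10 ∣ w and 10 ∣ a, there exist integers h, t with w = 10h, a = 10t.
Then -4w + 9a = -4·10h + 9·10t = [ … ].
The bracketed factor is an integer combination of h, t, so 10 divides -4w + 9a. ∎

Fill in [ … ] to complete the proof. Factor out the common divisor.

Each term has a factor of 10: -4·10h + 9·10t = 10·(-4h + 9t).
Since -4h + 9t is an integer, 10 ∣ (-4w + 9a).

10(-4h + 9t)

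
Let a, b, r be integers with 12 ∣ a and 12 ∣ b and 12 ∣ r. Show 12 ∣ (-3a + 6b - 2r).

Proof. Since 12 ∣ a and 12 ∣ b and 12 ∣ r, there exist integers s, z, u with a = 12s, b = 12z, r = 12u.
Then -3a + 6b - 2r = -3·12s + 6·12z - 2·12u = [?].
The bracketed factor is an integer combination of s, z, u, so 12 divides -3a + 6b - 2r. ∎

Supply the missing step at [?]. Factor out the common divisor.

12(-3s - 2u + 6z)

Each term has a factor of 12: -3·12s + 6·12z - 2·12u = 12·(-3s - 2u + 6z).
Since -3s - 2u + 6z is an integer, 12 ∣ (-3a + 6b - 2r).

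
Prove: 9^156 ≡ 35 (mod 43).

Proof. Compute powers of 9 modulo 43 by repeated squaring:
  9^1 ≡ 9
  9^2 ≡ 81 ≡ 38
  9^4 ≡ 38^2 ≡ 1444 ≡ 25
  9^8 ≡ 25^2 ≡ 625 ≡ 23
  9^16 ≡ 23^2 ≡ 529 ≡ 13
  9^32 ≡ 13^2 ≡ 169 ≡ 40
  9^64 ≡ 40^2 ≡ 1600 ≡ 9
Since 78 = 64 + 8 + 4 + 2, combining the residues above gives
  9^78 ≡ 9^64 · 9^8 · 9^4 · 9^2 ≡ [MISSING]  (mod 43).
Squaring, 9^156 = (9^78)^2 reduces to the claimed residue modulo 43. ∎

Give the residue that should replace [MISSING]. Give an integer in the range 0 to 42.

11

9^64 · 9^8 · 9^4 · 9^2 ≡ 9 · 23 · 25 · 38 = 196650.
196650 mod 43 = 11, so 9^78 ≡ 11 (mod 43).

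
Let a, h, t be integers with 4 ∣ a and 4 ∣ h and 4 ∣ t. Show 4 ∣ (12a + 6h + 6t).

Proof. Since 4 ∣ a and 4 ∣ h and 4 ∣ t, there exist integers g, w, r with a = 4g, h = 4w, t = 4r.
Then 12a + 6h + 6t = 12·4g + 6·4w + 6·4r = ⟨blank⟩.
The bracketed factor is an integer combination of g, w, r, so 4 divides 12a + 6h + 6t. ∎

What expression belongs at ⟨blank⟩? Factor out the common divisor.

4(12g + 6r + 6w)

Pull the common 4 out of every term: 12·4g + 6·4w + 6·4r = 4(12g + 6r + 6w).
12g + 6r + 6w is an integer, which exhibits the divisibility.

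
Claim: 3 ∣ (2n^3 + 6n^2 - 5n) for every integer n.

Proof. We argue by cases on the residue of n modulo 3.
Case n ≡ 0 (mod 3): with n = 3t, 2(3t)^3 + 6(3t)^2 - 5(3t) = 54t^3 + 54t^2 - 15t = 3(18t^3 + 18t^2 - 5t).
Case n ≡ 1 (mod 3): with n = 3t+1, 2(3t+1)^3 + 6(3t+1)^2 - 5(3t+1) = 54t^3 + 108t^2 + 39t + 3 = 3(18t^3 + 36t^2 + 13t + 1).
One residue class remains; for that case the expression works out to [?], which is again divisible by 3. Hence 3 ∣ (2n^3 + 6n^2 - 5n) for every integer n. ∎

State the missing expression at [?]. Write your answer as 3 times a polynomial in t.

The residues treated are {0, 1}, so the missing case is n ≡ 2 (mod 3); write n = 3t+2.
Then 2(3t+2)^3 + 6(3t+2)^2 - 5(3t+2) = 54t^3 + 162t^2 + 129t + 30 = 3(18t^3 + 54t^2 + 43t + 10).

3(18t^3 + 54t^2 + 43t + 10)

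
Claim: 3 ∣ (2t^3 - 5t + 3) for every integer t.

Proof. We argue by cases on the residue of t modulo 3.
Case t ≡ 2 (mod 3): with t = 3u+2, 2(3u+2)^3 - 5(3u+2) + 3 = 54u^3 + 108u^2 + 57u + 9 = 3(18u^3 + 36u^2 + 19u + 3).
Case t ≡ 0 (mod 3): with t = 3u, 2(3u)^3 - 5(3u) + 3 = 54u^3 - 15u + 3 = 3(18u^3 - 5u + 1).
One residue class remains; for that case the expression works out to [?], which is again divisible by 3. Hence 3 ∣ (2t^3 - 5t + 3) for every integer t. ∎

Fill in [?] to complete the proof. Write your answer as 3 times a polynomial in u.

3(18u^3 + 18u^2 + u)

Only t ≡ 1 (mod 3) is unaccounted for. Put t = 3u+1:
2(3u+1)^3 - 5(3u+1) + 3 expands to 54u^3 + 54u^2 + 3u,
and factoring out 3 leaves 3(18u^3 + 18u^2 + u).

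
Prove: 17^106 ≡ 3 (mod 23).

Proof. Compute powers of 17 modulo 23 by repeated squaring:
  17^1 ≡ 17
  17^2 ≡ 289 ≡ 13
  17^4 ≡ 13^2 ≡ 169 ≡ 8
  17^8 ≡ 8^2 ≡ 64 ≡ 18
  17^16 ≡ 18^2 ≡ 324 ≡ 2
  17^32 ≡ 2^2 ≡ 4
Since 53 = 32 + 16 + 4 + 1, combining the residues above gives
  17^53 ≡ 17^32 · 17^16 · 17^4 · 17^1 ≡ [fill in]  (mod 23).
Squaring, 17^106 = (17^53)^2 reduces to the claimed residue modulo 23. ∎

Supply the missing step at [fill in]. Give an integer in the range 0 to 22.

Multiply the listed residues: 4 · 2 · 8 · 17 = 8 → 64 → 1088.
Reducing modulo 23: 1088 = 47·23 + 7, so 17^53 ≡ 7.

7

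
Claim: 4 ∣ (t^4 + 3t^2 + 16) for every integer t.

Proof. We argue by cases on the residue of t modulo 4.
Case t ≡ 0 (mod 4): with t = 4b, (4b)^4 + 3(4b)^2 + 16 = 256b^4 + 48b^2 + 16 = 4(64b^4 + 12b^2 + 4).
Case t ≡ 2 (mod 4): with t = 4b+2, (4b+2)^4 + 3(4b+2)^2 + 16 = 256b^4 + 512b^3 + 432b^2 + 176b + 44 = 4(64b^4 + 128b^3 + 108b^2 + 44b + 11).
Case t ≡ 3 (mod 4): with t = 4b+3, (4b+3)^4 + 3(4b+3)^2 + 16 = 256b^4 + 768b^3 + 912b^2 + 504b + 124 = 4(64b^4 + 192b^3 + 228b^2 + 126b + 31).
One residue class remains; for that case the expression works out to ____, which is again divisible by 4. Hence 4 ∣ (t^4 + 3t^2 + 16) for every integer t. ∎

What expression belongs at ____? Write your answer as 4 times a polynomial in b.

Only t ≡ 1 (mod 4) is unaccounted for. Put t = 4b+1:
(4b+1)^4 + 3(4b+1)^2 + 16 expands to 256b^4 + 256b^3 + 144b^2 + 40b + 20,
and factoring out 4 leaves 4(64b^4 + 64b^3 + 36b^2 + 10b + 5).

4(64b^4 + 64b^3 + 36b^2 + 10b + 5)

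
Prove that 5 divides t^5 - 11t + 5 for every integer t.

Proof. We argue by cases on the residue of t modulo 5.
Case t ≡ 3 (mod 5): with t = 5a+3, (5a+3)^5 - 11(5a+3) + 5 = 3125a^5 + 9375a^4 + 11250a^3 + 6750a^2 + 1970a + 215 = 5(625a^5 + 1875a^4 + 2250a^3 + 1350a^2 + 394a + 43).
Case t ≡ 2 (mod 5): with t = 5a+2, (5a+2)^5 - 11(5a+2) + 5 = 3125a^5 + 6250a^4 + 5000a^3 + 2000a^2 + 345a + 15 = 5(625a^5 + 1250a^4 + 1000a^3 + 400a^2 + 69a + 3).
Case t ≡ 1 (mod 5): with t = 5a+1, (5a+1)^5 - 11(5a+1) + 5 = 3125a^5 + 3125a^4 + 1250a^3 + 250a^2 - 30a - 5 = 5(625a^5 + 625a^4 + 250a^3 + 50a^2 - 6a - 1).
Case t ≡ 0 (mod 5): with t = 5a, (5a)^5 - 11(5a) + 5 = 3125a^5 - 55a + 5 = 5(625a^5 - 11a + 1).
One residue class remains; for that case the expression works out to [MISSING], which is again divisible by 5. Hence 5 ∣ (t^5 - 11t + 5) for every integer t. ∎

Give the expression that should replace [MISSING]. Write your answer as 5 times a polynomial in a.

Only t ≡ 4 (mod 5) is unaccounted for. Put t = 5a+4:
(5a+4)^5 - 11(5a+4) + 5 expands to 3125a^5 + 12500a^4 + 20000a^3 + 16000a^2 + 6345a + 985,
and factoring out 5 leaves 5(625a^5 + 2500a^4 + 4000a^3 + 3200a^2 + 1269a + 197).

5(625a^5 + 2500a^4 + 4000a^3 + 3200a^2 + 1269a + 197)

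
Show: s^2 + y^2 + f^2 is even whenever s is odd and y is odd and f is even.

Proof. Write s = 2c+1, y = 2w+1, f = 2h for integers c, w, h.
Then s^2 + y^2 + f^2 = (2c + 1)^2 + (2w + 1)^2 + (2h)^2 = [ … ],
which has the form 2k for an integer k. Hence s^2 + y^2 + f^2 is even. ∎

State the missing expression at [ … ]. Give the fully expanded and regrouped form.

(2c + 1)^2 + (2w + 1)^2 + (2h)^2 = 4c^2 + 4c + 4h^2 + 4w^2 + 4w + 2
= 2(2c^2 + 2c + 2h^2 + 2w^2 + 2w + 1).
Since 2c^2 + 2c + 2h^2 + 2w^2 + 2w + 1 is an integer, the sum of squares is of the form 2k for an integer k.

2(2c^2 + 2c + 2h^2 + 2w^2 + 2w + 1)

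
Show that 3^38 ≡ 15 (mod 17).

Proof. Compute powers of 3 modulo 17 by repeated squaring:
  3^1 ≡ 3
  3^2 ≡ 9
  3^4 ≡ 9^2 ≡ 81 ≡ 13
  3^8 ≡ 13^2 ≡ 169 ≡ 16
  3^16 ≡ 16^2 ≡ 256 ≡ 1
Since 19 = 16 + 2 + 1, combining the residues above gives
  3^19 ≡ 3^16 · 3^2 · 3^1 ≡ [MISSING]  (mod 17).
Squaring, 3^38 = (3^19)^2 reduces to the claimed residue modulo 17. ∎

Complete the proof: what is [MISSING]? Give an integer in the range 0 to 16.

10

Multiply the listed residues: 1 · 9 · 3 = 9 → 27.
Reducing modulo 17: 27 = 1·17 + 10, so 3^19 ≡ 10.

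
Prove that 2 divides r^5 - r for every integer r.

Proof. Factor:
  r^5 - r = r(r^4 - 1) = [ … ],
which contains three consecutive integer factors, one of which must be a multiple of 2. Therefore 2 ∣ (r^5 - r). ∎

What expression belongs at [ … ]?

(r - 1)r(r + 1)(r^2 + 1)

r^4 - 1 = (r^2 - 1)(r^2 + 1), and r^2 - 1 = (r-1)(r+1).
So r(r^4 - 1) = (r - 1)r(r + 1)(r^2 + 1).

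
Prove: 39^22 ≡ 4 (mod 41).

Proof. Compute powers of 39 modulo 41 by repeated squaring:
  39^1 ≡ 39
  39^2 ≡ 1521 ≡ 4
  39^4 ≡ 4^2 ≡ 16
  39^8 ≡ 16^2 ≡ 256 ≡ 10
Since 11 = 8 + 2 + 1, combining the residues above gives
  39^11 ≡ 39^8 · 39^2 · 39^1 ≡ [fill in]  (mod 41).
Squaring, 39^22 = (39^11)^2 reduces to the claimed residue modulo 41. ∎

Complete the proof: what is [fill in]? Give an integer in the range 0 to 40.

2

39^8 · 39^2 · 39^1 ≡ 10 · 4 · 39 = 1560.
1560 mod 41 = 2, so 39^11 ≡ 2 (mod 41).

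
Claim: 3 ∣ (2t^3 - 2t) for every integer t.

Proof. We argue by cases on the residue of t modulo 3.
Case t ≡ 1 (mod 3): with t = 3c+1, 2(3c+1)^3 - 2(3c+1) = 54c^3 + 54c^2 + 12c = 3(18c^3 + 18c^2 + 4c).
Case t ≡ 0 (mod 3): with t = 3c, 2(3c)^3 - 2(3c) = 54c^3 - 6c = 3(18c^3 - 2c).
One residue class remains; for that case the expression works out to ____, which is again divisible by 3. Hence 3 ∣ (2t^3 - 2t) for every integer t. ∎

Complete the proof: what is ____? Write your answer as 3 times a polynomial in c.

3(18c^3 + 36c^2 + 22c + 4)

Only t ≡ 2 (mod 3) is unaccounted for. Put t = 3c+2:
2(3c+2)^3 - 2(3c+2) expands to 54c^3 + 108c^2 + 66c + 12,
and factoring out 3 leaves 3(18c^3 + 36c^2 + 22c + 4).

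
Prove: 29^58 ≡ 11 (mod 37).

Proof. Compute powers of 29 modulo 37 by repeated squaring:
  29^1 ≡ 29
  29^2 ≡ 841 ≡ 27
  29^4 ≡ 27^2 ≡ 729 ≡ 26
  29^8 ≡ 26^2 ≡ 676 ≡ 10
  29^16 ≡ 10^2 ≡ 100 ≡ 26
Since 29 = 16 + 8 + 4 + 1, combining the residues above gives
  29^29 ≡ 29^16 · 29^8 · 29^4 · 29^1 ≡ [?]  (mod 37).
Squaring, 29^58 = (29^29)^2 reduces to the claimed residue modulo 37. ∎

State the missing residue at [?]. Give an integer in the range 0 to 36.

29^16 · 29^8 · 29^4 · 29^1 ≡ 26 · 10 · 26 · 29 = 196040.
196040 mod 37 = 14, so 29^29 ≡ 14 (mod 37).

14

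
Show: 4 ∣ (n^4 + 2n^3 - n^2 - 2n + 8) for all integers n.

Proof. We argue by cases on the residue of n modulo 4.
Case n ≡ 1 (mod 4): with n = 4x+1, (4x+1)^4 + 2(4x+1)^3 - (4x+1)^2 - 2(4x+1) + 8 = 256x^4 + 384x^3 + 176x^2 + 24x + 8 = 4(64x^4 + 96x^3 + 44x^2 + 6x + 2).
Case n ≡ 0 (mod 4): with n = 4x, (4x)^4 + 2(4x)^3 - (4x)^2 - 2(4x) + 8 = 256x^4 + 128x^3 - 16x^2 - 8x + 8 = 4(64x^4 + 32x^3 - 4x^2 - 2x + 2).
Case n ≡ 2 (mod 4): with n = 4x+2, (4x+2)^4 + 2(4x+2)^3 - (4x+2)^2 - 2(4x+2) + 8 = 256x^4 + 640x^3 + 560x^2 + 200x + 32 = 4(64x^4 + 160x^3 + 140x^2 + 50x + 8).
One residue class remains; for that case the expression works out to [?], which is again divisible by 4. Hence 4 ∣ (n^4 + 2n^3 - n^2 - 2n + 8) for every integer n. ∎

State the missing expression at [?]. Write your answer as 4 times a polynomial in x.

The residues treated are {1, 0, 2}, so the missing case is n ≡ 3 (mod 4); write n = 4x+3.
Then (4x+3)^4 + 2(4x+3)^3 - (4x+3)^2 - 2(4x+3) + 8 = 256x^4 + 896x^3 + 1136x^2 + 616x + 128 = 4(64x^4 + 224x^3 + 284x^2 + 154x + 32).

4(64x^4 + 224x^3 + 284x^2 + 154x + 32)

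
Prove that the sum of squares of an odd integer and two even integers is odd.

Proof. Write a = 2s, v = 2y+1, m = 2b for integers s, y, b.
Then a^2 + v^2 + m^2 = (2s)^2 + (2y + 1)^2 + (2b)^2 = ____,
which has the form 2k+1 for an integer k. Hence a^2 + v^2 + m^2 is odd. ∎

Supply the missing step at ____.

2(2b^2 + 2s^2 + 2y^2 + 2y) + 1

(2s)^2 + (2y + 1)^2 + (2b)^2 = 4b^2 + 4s^2 + 4y^2 + 4y + 1
= 2(2b^2 + 2s^2 + 2y^2 + 2y) + 1.
Since 2b^2 + 2s^2 + 2y^2 + 2y is an integer, the sum of squares is of the form 2k+1 for an integer k.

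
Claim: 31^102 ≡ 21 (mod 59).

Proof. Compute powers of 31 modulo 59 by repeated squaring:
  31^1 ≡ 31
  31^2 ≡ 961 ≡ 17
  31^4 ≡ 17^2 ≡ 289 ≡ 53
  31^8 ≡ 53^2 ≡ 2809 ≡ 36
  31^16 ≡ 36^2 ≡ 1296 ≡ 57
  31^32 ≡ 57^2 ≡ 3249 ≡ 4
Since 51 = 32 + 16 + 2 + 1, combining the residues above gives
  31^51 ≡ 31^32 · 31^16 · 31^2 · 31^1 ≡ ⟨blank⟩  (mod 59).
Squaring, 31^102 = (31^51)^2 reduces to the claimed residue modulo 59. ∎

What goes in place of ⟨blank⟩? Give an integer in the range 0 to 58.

Multiply the listed residues: 4 · 57 · 17 · 31 = 228 → 3876 → 120156.
Reducing modulo 59: 120156 = 2036·59 + 32, so 31^51 ≡ 32.

32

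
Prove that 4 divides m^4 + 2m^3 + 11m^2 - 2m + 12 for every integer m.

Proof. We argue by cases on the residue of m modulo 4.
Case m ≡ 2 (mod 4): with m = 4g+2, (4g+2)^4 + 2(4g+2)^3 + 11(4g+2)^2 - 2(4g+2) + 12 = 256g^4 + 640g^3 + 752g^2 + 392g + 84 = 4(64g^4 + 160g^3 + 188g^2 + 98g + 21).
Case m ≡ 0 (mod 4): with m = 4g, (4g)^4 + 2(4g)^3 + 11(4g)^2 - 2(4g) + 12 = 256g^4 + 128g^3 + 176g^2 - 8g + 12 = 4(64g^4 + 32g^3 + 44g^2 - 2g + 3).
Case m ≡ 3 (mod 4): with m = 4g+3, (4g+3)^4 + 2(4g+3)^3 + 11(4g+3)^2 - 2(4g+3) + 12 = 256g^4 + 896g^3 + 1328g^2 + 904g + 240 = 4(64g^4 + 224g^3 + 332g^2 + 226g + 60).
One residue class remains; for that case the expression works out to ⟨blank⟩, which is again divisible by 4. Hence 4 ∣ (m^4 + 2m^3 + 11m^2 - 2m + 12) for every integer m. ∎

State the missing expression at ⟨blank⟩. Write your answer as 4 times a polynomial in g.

4(64g^4 + 96g^3 + 92g^2 + 30g + 6)

Only m ≡ 1 (mod 4) is unaccounted for. Put m = 4g+1:
(4g+1)^4 + 2(4g+1)^3 + 11(4g+1)^2 - 2(4g+1) + 12 expands to 256g^4 + 384g^3 + 368g^2 + 120g + 24,
and factoring out 4 leaves 4(64g^4 + 96g^3 + 92g^2 + 30g + 6).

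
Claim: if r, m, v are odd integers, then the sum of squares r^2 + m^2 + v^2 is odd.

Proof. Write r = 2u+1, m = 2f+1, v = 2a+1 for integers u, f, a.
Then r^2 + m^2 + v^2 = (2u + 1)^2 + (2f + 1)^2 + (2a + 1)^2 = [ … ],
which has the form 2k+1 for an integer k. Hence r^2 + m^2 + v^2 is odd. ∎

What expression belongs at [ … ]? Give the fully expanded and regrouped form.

2(2a^2 + 2a + 2f^2 + 2f + 2u^2 + 2u + 1) + 1

(2u + 1)^2 + (2f + 1)^2 + (2a + 1)^2 = 4a^2 + 4a + 4f^2 + 4f + 4u^2 + 4u + 3
= 2(2a^2 + 2a + 2f^2 + 2f + 2u^2 + 2u + 1) + 1.
Since 2a^2 + 2a + 2f^2 + 2f + 2u^2 + 2u + 1 is an integer, the sum of squares is of the form 2k+1 for an integer k.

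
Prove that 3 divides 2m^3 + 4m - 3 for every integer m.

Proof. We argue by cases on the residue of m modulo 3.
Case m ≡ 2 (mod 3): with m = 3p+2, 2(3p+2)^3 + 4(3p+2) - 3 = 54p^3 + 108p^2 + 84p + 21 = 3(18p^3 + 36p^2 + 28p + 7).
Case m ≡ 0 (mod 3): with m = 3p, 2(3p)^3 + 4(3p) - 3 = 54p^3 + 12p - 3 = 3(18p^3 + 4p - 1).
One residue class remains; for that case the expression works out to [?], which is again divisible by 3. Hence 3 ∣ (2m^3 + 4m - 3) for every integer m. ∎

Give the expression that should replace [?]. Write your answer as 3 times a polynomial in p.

3(18p^3 + 18p^2 + 10p + 1)

Only m ≡ 1 (mod 3) is unaccounted for. Put m = 3p+1:
2(3p+1)^3 + 4(3p+1) - 3 expands to 54p^3 + 54p^2 + 30p + 3,
and factoring out 3 leaves 3(18p^3 + 18p^2 + 10p + 1).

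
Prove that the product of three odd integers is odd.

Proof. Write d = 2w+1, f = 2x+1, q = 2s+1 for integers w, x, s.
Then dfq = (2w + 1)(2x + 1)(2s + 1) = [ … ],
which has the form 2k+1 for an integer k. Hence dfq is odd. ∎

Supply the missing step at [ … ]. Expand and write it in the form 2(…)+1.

2(4swx + 2sw + 2sx + s + 2wx + w + x) + 1

Expanding: (2w + 1)(2x + 1)(2s + 1) = 8swx + 4sw + 4sx + 2s + 4wx + 2w + 2x + 1.
Every term except the constant is even, so this is 2(4swx + 2sw + 2sx + s + 2wx + w + x) + 1,
and 4swx + 2sw + 2sx + s + 2wx + w + x ∈ ℤ gives the required form.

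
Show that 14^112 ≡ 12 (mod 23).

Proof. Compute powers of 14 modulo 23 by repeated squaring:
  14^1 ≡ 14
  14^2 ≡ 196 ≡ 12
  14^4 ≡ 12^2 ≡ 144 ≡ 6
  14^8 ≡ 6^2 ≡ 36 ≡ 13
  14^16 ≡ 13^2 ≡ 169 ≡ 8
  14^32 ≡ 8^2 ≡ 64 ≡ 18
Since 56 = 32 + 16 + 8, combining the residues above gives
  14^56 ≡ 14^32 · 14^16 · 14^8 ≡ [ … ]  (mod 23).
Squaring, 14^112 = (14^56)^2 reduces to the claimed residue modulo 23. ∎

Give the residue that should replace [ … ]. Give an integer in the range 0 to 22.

Multiply the listed residues: 18 · 8 · 13 = 144 → 1872.
Reducing modulo 23: 1872 = 81·23 + 9, so 14^56 ≡ 9.

9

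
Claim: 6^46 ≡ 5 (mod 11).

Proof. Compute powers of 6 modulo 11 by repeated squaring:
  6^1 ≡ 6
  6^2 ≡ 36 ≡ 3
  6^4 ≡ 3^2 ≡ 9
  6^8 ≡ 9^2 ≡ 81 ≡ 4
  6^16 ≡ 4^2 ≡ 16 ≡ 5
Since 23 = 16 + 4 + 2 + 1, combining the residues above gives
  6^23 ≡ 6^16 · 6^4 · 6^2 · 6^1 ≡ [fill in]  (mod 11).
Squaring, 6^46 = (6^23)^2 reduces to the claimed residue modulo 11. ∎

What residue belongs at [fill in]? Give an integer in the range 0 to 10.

7

Multiply the listed residues: 5 · 9 · 3 · 6 = 45 → 135 → 810.
Reducing modulo 11: 810 = 73·11 + 7, so 6^23 ≡ 7.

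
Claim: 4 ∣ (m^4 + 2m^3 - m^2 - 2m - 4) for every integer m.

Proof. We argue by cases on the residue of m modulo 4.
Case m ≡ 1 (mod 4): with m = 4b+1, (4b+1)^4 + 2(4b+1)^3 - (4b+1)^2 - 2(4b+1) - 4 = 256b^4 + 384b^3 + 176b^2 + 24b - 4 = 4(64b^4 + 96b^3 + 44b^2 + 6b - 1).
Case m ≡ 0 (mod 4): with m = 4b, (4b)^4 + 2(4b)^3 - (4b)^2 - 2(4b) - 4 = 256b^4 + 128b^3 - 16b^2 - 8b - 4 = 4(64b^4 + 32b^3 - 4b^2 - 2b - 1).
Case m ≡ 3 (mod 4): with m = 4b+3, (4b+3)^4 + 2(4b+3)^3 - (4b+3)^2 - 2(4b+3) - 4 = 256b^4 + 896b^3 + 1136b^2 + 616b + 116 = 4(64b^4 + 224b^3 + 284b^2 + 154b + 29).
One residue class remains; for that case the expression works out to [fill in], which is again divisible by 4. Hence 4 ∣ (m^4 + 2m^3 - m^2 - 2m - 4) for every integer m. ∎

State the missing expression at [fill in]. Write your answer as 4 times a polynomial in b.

Only m ≡ 2 (mod 4) is unaccounted for. Put m = 4b+2:
(4b+2)^4 + 2(4b+2)^3 - (4b+2)^2 - 2(4b+2) - 4 expands to 256b^4 + 640b^3 + 560b^2 + 200b + 20,
and factoring out 4 leaves 4(64b^4 + 160b^3 + 140b^2 + 50b + 5).

4(64b^4 + 160b^3 + 140b^2 + 50b + 5)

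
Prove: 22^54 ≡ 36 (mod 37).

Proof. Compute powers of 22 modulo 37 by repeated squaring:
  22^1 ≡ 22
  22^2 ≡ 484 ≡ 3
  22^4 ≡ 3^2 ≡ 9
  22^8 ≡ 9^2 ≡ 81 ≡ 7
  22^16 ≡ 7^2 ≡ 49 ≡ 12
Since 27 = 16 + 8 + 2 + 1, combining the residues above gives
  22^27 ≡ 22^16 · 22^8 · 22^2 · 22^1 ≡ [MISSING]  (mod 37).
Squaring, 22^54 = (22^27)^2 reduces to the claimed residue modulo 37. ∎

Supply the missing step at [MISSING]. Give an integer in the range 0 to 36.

Multiply the listed residues: 12 · 7 · 3 · 22 = 84 → 252 → 5544.
Reducing modulo 37: 5544 = 149·37 + 31, so 22^27 ≡ 31.

31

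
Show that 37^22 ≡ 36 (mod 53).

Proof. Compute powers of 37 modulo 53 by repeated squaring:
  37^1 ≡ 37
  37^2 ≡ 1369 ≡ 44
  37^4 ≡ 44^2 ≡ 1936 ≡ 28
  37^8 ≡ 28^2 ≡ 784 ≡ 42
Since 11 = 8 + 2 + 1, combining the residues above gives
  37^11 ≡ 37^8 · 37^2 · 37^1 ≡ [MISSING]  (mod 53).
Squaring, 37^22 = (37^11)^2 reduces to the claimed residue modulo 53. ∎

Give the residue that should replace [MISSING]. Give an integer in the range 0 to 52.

Multiply the listed residues: 42 · 44 · 37 = 1848 → 68376.
Reducing modulo 53: 68376 = 1290·53 + 6, so 37^11 ≡ 6.

6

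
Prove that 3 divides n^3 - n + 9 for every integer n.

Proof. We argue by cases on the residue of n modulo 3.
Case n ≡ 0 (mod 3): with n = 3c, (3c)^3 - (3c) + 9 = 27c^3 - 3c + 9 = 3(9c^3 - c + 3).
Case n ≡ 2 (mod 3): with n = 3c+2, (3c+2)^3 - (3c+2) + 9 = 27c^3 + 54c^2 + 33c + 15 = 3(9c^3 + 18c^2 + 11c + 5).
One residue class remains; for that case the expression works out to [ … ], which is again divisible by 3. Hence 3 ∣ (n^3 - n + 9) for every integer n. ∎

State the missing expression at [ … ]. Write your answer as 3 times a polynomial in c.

The residues treated are {0, 2}, so the missing case is n ≡ 1 (mod 3); write n = 3c+1.
Then (3c+1)^3 - (3c+1) + 9 = 27c^3 + 27c^2 + 6c + 9 = 3(9c^3 + 9c^2 + 2c + 3).

3(9c^3 + 9c^2 + 2c + 3)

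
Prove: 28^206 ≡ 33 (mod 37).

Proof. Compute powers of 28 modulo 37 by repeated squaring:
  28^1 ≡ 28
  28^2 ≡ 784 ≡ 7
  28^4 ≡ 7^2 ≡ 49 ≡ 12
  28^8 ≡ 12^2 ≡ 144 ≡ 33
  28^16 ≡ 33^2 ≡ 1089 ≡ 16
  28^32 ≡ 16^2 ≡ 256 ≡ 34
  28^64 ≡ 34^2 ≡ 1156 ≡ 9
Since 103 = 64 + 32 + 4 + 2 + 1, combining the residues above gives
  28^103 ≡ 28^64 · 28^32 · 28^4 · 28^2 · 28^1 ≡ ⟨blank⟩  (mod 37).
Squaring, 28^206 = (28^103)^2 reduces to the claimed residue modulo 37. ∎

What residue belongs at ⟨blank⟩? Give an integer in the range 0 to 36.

Multiply the listed residues: 9 · 34 · 12 · 7 · 28 = 306 → 3672 → 25704 → 719712.
Reducing modulo 37: 719712 = 19451·37 + 25, so 28^103 ≡ 25.

25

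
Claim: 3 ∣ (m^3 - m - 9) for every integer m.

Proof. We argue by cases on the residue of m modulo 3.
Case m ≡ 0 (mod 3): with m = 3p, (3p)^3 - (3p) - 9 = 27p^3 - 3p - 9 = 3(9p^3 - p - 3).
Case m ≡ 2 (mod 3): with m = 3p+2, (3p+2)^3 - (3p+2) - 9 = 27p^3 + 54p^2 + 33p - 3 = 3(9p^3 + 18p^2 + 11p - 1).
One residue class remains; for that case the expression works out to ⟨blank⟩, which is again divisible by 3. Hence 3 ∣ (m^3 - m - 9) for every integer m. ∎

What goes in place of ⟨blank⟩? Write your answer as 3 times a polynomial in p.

Only m ≡ 1 (mod 3) is unaccounted for. Put m = 3p+1:
(3p+1)^3 - (3p+1) - 9 expands to 27p^3 + 27p^2 + 6p - 9,
and factoring out 3 leaves 3(9p^3 + 9p^2 + 2p - 3).

3(9p^3 + 9p^2 + 2p - 3)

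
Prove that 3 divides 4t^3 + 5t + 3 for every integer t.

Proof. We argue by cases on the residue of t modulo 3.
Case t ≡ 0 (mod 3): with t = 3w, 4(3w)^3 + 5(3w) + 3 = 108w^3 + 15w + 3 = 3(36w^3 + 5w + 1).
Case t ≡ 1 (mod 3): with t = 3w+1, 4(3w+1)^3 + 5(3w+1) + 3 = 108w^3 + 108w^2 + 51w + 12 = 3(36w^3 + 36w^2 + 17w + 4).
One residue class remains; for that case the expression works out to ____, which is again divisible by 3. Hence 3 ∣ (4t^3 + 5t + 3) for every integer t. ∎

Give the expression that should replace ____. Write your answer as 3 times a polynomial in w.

The residues treated are {0, 1}, so the missing case is t ≡ 2 (mod 3); write t = 3w+2.
Then 4(3w+2)^3 + 5(3w+2) + 3 = 108w^3 + 216w^2 + 159w + 45 = 3(36w^3 + 72w^2 + 53w + 15).

3(36w^3 + 72w^2 + 53w + 15)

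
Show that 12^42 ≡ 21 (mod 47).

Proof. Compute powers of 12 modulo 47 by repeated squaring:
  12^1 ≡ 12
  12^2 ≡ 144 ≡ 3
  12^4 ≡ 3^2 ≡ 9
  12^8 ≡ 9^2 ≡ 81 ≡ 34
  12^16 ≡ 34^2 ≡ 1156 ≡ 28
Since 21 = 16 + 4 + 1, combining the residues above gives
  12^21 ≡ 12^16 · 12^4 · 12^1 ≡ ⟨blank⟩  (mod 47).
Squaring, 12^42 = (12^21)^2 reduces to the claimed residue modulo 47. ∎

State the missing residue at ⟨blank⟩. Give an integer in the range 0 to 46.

16

Multiply the listed residues: 28 · 9 · 12 = 252 → 3024.
Reducing modulo 47: 3024 = 64·47 + 16, so 12^21 ≡ 16.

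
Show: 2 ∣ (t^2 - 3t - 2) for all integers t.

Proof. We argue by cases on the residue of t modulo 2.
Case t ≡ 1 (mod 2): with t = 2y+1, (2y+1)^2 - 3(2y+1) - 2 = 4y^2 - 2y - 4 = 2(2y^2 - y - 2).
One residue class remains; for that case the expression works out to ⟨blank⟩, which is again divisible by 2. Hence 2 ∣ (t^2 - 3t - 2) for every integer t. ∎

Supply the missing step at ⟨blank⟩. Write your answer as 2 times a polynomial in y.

2(2y^2 - 3y - 1)

Only t ≡ 0 (mod 2) is unaccounted for. Put t = 2y:
(2y)^2 - 3(2y) - 2 expands to 4y^2 - 6y - 2,
and factoring out 2 leaves 2(2y^2 - 3y - 1).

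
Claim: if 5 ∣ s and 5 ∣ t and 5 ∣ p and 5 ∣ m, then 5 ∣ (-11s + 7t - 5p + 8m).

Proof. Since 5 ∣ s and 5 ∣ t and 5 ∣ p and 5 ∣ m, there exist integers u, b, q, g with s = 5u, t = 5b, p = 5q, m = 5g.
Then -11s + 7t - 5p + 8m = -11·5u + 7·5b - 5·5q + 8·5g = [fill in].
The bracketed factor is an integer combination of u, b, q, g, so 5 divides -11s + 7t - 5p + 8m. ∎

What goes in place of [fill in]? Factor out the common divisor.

Each term has a factor of 5: -11·5u + 7·5b - 5·5q + 8·5g = 5·(7b + 8g - 5q - 11u).
Since 7b + 8g - 5q - 11u is an integer, 5 ∣ (-11s + 7t - 5p + 8m).

5(7b + 8g - 5q - 11u)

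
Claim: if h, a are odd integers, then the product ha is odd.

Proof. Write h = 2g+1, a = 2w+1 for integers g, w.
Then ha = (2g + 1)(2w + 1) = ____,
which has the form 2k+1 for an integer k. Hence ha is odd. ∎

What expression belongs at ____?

Expanding: (2g + 1)(2w + 1) = 4gw + 2g + 2w + 1.
Every term except the constant is even, so this is 2(2gw + g + w) + 1,
and 2gw + g + w ∈ ℤ gives the required form.

2(2gw + g + w) + 1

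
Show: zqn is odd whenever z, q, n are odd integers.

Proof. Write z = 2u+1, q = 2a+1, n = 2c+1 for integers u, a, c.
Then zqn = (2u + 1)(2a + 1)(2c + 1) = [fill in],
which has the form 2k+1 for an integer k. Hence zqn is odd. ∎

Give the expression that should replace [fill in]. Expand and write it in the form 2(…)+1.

(2u + 1)(2a + 1)(2c + 1) = 8acu + 4ac + 4au + 2a + 4cu + 2c + 2u + 1
= 2(4acu + 2ac + 2au + a + 2cu + c + u) + 1.
Since 4acu + 2ac + 2au + a + 2cu + c + u is an integer, the product is of the form 2k+1 for an integer k.

2(4acu + 2ac + 2au + a + 2cu + c + u) + 1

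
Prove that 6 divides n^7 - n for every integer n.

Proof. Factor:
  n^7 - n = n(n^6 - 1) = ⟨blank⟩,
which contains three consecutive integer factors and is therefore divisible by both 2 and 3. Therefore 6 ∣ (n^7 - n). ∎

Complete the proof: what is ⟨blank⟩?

n^6 - 1 = (n^2 - 1)(n^4 + n^2 + 1), and n^2 - 1 = (n-1)(n+1).
So n(n^6 - 1) = (n - 1)n(n + 1)(n^4 + n^2 + 1).

(n - 1)n(n + 1)(n^4 + n^2 + 1)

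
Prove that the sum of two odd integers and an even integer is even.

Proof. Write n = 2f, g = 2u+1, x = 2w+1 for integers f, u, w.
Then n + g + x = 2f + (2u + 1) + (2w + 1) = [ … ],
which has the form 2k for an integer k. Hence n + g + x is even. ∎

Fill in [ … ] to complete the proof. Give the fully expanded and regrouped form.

2(f + u + w + 1)

Expanding: 2f + (2u + 1) + (2w + 1) = 2f + 2u + 2w + 2.
Every term is even; pulling out the factor of 2 gives 2(f + u + w + 1).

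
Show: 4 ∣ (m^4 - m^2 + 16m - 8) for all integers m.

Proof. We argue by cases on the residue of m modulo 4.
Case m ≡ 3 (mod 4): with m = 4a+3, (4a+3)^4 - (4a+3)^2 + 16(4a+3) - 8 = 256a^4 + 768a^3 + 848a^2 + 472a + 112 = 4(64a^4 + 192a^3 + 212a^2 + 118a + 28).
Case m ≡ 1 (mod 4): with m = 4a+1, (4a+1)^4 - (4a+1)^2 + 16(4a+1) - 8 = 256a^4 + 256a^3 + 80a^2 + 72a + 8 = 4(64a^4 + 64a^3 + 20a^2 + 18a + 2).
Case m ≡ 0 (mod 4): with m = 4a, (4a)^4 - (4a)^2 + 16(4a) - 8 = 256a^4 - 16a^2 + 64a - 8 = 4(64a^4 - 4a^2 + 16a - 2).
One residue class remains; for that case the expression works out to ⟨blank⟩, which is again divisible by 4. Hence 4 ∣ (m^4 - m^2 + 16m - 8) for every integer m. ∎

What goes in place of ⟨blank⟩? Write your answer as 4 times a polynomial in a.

4(64a^4 + 128a^3 + 92a^2 + 44a + 9)

The residues treated are {3, 1, 0}, so the missing case is m ≡ 2 (mod 4); write m = 4a+2.
Then (4a+2)^4 - (4a+2)^2 + 16(4a+2) - 8 = 256a^4 + 512a^3 + 368a^2 + 176a + 36 = 4(64a^4 + 128a^3 + 92a^2 + 44a + 9).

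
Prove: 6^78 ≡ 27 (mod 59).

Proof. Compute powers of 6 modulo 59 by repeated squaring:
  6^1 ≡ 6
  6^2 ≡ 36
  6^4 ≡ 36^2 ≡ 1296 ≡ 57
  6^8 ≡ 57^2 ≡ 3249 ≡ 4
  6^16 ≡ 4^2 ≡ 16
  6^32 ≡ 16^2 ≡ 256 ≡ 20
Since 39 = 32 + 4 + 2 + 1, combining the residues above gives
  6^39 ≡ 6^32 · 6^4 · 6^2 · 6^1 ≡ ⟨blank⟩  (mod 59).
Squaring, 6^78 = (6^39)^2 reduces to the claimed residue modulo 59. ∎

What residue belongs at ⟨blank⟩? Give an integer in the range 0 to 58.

33

6^32 · 6^4 · 6^2 · 6^1 ≡ 20 · 57 · 36 · 6 = 246240.
246240 mod 59 = 33, so 6^39 ≡ 33 (mod 59).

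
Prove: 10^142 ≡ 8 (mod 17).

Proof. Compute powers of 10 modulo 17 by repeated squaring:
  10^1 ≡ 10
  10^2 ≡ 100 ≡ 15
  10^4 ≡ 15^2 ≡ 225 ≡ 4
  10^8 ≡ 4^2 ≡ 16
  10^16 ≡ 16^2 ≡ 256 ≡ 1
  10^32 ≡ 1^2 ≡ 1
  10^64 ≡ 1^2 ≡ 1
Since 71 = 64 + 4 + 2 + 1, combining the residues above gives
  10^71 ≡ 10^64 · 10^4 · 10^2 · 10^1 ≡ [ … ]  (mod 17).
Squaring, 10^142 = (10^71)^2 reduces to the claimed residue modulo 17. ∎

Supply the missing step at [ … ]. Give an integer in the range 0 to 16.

5

10^64 · 10^4 · 10^2 · 10^1 ≡ 1 · 4 · 15 · 10 = 600.
600 mod 17 = 5, so 10^71 ≡ 5 (mod 17).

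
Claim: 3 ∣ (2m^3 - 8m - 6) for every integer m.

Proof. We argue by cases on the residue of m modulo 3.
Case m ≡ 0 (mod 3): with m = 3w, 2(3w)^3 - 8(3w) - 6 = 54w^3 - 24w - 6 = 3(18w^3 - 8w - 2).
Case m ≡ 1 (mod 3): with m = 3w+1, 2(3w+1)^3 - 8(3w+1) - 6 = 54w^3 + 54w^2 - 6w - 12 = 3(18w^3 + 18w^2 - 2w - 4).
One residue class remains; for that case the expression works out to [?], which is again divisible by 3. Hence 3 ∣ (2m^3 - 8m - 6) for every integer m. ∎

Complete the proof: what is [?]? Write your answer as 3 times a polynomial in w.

The residues treated are {0, 1}, so the missing case is m ≡ 2 (mod 3); write m = 3w+2.
Then 2(3w+2)^3 - 8(3w+2) - 6 = 54w^3 + 108w^2 + 48w - 6 = 3(18w^3 + 36w^2 + 16w - 2).

3(18w^3 + 36w^2 + 16w - 2)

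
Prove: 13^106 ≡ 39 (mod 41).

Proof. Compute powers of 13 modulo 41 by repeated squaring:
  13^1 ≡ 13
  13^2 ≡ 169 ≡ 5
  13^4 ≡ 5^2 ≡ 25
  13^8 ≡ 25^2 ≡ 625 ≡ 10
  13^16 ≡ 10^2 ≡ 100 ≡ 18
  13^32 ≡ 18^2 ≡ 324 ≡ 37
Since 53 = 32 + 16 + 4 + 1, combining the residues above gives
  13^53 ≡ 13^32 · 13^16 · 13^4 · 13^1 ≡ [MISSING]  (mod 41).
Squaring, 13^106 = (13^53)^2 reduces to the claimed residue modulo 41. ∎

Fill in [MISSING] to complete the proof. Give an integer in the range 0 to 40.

13^32 · 13^16 · 13^4 · 13^1 ≡ 37 · 18 · 25 · 13 = 216450.
216450 mod 41 = 11, so 13^53 ≡ 11 (mod 41).

11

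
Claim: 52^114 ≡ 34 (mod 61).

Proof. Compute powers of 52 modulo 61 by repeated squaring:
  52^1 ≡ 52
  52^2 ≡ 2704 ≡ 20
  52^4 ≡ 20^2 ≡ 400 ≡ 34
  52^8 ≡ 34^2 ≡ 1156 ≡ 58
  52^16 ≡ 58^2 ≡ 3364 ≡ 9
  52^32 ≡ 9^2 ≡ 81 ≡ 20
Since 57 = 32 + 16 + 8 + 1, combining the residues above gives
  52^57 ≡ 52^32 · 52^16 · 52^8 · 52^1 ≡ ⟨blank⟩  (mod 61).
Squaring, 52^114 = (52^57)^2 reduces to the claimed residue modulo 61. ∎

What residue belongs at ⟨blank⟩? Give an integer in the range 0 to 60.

Multiply the listed residues: 20 · 9 · 58 · 52 = 180 → 10440 → 542880.
Reducing modulo 61: 542880 = 8899·61 + 41, so 52^57 ≡ 41.

41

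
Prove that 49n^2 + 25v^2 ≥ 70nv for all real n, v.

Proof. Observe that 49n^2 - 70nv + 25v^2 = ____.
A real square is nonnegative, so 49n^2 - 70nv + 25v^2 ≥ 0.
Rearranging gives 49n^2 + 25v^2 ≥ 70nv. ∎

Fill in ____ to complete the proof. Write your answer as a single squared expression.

(7n - 5v)^2

49n^2 - 70nv + 25v^2 is a perfect-square trinomial: the outer terms are (7n)^2 and (5v)^2, and the cross term is -2·7n·5v.
So 49n^2 - 70nv + 25v^2 = (7n - 5v)^2 ≥ 0.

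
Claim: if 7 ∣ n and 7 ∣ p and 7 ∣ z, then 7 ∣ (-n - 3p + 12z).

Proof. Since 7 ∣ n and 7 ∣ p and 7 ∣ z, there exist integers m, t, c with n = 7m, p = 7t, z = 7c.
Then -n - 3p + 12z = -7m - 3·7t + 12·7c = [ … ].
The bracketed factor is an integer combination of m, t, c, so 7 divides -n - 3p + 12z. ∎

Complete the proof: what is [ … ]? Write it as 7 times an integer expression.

7(12c - m - 3t)

Each term has a factor of 7: -7m - 3·7t + 12·7c = 7·(12c - m - 3t).
Since 12c - m - 3t is an integer, 7 ∣ (-n - 3p + 12z).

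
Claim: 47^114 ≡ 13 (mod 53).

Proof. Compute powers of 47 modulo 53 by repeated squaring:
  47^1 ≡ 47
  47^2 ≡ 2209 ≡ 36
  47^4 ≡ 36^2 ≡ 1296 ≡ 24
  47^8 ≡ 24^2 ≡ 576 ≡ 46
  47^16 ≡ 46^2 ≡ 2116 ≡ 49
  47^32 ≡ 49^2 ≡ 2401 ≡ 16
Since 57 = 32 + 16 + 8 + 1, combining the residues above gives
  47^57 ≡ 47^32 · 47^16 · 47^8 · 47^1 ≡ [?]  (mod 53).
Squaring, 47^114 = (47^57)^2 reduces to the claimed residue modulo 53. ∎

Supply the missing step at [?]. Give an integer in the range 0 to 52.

Multiply the listed residues: 16 · 49 · 46 · 47 = 784 → 36064 → 1695008.
Reducing modulo 53: 1695008 = 31981·53 + 15, so 47^57 ≡ 15.

15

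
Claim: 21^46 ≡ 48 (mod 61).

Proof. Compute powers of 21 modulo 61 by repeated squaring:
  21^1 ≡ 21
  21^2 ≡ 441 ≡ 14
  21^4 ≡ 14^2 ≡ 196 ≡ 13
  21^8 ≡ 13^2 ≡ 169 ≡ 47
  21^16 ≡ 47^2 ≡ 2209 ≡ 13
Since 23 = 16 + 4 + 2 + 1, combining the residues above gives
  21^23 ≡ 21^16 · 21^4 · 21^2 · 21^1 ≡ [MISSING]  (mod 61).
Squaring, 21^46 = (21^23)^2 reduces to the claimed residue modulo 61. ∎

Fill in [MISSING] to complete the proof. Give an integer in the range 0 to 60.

32

Multiply the listed residues: 13 · 13 · 14 · 21 = 169 → 2366 → 49686.
Reducing modulo 61: 49686 = 814·61 + 32, so 21^23 ≡ 32.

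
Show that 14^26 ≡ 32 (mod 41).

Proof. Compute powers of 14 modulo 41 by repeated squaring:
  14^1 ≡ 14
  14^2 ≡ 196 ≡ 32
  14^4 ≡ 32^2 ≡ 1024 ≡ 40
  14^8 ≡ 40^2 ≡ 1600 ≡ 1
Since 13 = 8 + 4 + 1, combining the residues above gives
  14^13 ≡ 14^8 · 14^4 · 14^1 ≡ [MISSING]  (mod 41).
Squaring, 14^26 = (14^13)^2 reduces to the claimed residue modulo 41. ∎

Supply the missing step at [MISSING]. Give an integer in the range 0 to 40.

14^8 · 14^4 · 14^1 ≡ 1 · 40 · 14 = 560.
560 mod 41 = 27, so 14^13 ≡ 27 (mod 41).

27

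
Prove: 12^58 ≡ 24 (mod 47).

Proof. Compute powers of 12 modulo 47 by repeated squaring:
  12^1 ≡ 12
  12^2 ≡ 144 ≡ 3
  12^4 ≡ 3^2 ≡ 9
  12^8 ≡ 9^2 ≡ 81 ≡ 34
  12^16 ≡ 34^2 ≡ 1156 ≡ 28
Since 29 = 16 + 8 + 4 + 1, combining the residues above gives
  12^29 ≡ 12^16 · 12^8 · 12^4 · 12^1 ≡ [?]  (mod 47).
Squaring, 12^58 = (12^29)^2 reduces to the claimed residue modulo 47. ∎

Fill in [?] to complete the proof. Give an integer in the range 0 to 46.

Multiply the listed residues: 28 · 34 · 9 · 12 = 952 → 8568 → 102816.
Reducing modulo 47: 102816 = 2187·47 + 27, so 12^29 ≡ 27.

27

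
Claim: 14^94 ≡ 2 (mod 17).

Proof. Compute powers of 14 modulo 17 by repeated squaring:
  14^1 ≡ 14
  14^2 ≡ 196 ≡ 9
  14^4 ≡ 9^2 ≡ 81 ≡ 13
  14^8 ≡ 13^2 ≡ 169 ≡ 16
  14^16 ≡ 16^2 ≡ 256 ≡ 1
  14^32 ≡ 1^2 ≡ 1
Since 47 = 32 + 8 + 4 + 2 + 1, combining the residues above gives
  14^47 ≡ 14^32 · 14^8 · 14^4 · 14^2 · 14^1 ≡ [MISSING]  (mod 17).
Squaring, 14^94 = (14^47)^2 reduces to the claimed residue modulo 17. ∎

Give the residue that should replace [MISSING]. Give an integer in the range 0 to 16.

14^32 · 14^8 · 14^4 · 14^2 · 14^1 ≡ 1 · 16 · 13 · 9 · 14 = 26208.
26208 mod 17 = 11, so 14^47 ≡ 11 (mod 17).

11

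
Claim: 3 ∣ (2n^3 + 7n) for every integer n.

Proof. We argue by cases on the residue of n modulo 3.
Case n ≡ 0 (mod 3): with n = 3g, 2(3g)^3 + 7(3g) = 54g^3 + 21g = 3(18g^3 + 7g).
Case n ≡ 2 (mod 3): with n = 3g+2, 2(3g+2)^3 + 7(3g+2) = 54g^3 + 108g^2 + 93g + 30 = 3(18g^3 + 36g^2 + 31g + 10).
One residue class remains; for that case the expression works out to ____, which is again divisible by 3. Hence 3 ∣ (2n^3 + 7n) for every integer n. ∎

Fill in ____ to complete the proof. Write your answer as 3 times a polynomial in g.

3(18g^3 + 18g^2 + 13g + 3)

Only n ≡ 1 (mod 3) is unaccounted for. Put n = 3g+1:
2(3g+1)^3 + 7(3g+1) expands to 54g^3 + 54g^2 + 39g + 9,
and factoring out 3 leaves 3(18g^3 + 18g^2 + 13g + 3).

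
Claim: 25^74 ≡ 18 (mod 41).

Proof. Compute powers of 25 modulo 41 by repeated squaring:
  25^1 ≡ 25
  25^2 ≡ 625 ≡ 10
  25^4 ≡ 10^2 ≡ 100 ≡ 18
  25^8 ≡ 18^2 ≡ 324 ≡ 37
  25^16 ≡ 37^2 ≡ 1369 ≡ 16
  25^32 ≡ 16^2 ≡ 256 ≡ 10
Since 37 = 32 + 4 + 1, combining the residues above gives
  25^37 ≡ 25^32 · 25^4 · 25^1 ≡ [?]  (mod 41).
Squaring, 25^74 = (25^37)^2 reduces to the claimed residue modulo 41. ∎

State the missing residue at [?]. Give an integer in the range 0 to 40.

31

Multiply the listed residues: 10 · 18 · 25 = 180 → 4500.
Reducing modulo 41: 4500 = 109·41 + 31, so 25^37 ≡ 31.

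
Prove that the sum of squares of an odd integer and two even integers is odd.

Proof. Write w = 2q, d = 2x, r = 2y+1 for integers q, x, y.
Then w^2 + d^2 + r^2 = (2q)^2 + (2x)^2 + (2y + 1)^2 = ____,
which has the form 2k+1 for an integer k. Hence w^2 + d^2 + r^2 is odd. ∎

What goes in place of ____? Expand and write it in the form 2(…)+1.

Expanding: (2q)^2 + (2x)^2 + (2y + 1)^2 = 4q^2 + 4x^2 + 4y^2 + 4y + 1.
Every term except the constant is even, so this is 2(2q^2 + 2x^2 + 2y^2 + 2y) + 1,
and 2q^2 + 2x^2 + 2y^2 + 2y ∈ ℤ gives the required form.

2(2q^2 + 2x^2 + 2y^2 + 2y) + 1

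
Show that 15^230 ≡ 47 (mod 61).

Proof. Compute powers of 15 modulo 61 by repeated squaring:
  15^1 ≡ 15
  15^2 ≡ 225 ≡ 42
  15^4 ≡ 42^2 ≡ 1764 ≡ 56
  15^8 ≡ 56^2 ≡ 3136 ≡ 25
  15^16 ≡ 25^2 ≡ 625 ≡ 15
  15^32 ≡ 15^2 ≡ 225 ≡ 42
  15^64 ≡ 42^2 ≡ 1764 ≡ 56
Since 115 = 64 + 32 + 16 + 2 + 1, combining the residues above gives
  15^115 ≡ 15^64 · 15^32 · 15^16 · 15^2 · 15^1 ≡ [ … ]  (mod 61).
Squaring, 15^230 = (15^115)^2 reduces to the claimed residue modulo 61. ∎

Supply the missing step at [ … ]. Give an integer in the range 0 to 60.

13

Multiply the listed residues: 56 · 42 · 15 · 42 · 15 = 2352 → 35280 → 1481760 → 22226400.
Reducing modulo 61: 22226400 = 364367·61 + 13, so 15^115 ≡ 13.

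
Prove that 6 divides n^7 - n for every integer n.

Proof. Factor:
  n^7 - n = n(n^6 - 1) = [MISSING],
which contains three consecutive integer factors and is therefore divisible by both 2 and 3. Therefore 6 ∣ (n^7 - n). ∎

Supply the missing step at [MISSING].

(n - 1)n(n + 1)(n^4 + n^2 + 1)

n^6 - 1 = (n^2 - 1)(n^4 + n^2 + 1), and n^2 - 1 = (n-1)(n+1).
So n(n^6 - 1) = (n - 1)n(n + 1)(n^4 + n^2 + 1).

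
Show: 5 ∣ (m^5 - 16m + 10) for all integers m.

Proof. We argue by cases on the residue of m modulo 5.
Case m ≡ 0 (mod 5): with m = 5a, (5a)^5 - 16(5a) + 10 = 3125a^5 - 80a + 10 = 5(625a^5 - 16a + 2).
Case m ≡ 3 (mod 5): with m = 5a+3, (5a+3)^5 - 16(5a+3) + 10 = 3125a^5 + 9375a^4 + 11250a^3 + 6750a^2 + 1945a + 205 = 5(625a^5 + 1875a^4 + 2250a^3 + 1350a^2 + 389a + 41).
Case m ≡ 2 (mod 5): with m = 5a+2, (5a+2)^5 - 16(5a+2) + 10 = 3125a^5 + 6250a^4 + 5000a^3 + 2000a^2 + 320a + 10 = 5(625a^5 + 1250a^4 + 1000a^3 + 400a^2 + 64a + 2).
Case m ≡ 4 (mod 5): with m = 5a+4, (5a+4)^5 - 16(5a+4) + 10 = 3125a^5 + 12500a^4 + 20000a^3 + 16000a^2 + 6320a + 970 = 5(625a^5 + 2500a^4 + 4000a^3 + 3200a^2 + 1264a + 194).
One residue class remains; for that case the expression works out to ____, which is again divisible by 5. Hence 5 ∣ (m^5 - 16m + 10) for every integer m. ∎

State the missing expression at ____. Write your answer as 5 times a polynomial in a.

Only m ≡ 1 (mod 5) is unaccounted for. Put m = 5a+1:
(5a+1)^5 - 16(5a+1) + 10 expands to 3125a^5 + 3125a^4 + 1250a^3 + 250a^2 - 55a - 5,
and factoring out 5 leaves 5(625a^5 + 625a^4 + 250a^3 + 50a^2 - 11a - 1).

5(625a^5 + 625a^4 + 250a^3 + 50a^2 - 11a - 1)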